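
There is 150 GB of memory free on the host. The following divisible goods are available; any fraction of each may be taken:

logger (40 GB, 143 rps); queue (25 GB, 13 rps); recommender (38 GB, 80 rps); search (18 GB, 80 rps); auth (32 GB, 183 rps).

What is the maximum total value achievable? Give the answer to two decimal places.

Take in order of value per unit:
- auth (183/32 per unit): all 32 → value 183, running total 183.00
- search (80/18 per unit): all 18 → value 80, running total 263.00
- logger (143/40 per unit): all 40 → value 143, running total 406.00
- recommender (80/38 per unit): all 38 → value 80, running total 486.00
- queue (13/25 per unit): 22 of 25 → value 22×13/25 = 11.4400, running total 497.44
Total 497.44.

497.44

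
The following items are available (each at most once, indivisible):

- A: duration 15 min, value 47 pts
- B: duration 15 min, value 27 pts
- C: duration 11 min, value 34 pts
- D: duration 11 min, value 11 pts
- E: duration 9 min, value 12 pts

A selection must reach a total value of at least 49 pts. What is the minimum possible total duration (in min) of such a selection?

24

Subsets with value ≥ 49, sorted by total duration:
- A+E: duration 24, value 59
- A+C: duration 26, value 81
Minimum duration: 24 min.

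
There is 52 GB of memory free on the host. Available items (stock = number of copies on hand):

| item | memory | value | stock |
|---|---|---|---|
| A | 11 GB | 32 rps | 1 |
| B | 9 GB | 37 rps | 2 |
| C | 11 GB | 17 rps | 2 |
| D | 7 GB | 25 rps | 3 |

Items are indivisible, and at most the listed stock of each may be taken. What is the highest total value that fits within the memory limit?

181 rps

Top feasible selections:
- 1×A + 2×B + 3×D: memory 50, value 181
- 2×B + 1×C + 3×D: memory 50, value 166
Best: 181 rps.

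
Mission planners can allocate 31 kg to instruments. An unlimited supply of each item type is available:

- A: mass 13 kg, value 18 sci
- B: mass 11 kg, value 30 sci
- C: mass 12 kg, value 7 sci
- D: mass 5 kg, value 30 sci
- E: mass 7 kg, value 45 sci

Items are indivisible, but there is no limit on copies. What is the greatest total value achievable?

Best value-per-unit is E at 45/7; filling with it alone gives 4×45 = 180.
Optimal mix: 2×D + 3×E → mass 31, value 195.

195 sci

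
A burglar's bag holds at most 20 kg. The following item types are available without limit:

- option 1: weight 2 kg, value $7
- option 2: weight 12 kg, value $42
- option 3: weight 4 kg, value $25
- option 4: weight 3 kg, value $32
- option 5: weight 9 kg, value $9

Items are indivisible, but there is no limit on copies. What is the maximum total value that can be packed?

$199

Best value-per-unit is option 4 at 32/3; filling with it alone gives 6×32 = 192.
Optimal mix: 1×option 1 + 6×option 4 → weight 20, value 199.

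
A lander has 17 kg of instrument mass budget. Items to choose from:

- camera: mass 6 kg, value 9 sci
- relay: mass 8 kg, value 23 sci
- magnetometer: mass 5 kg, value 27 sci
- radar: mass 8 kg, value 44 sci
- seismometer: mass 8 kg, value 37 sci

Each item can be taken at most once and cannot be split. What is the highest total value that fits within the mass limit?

81 sci

Check high-value combinations within 17 kg:
- radar+seismometer: mass 8+8=16, value 44+37=81
- magnetometer+radar: mass 5+8=13, value 27+44=71
- relay+radar: mass 8+8=16, value 23+44=67
- magnetometer+seismometer: mass 5+8=13, value 27+37=64
Best: 81 sci.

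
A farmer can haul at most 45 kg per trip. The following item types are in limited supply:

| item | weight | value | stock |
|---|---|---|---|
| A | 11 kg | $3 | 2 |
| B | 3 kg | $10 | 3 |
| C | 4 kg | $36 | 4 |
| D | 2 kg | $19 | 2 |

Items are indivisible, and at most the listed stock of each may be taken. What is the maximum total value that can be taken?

$215

Best selections within weight 45 and stock limits:
- 1×A + 3×B + 4×C + 2×D: weight 40, value 215
- 3×B + 4×C + 2×D: weight 29, value 212
- 1×A + 2×B + 4×C + 2×D: weight 37, value 205
- 2×B + 4×C + 2×D: weight 26, value 202
Best: $215.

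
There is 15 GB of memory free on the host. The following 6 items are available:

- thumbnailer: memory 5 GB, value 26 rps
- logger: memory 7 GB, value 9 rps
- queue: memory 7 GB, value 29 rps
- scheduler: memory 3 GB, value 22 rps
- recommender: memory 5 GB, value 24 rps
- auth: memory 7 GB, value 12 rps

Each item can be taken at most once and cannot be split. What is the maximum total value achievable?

This is a 0/1 knapsack; check combinations near the capacity.
- thumbnailer+queue+scheduler: memory 5+7+3=15, value 26+29+22=77
- queue+scheduler+recommender: memory 7+3+5=15, value 29+22+24=75
- thumbnailer+scheduler+recommender: memory 5+3+5=13, value 26+22+24=72
- thumbnailer+scheduler+auth: memory 5+3+7=15, value 26+22+12=60
Best: 77 rps.

77 rps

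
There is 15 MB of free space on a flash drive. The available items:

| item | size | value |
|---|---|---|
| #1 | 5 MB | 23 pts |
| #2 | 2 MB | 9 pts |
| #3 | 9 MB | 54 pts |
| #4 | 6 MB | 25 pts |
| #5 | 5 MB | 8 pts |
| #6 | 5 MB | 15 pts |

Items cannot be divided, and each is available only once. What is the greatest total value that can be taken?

Check high-value combinations within 15 MB:
- #3+#4: size 9+6=15, value 54+25=79
- #1+#3: size 5+9=14, value 23+54=77
- #3+#6: size 9+5=14, value 54+15=69
- #2+#3: size 2+9=11, value 9+54=63
- #3+#5: size 9+5=14, value 54+8=62
Best: 79 pts.

79 pts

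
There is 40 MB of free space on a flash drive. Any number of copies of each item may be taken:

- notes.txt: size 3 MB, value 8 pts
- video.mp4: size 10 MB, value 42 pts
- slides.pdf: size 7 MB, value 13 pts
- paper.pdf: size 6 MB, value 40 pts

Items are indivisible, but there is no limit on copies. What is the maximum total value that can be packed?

248 pts

Best value-per-unit is paper.pdf at 40/6; filling with it alone gives 6×40 = 240.
Optimal mix: 1×notes.txt + 6×paper.pdf → size 39, value 248.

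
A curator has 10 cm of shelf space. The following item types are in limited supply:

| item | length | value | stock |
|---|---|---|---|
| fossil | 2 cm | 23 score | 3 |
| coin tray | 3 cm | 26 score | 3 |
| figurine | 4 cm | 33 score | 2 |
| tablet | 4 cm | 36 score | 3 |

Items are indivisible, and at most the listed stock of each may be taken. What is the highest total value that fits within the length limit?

Top feasible selections:
- 3×fossil + 1×tablet: length 10, value 105
- 3×fossil + 1×figurine: length 10, value 102
Best: 105 score.

105 score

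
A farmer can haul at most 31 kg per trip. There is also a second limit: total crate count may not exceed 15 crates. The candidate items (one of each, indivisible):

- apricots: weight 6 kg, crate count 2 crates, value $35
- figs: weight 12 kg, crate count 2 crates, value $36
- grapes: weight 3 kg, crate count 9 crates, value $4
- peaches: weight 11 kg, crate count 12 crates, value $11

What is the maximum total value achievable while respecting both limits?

$75

Feasible sets respecting both limits:
- apricots+figs+grapes: weight 21, crate count 13, value 75
- apricots+figs: weight 18, crate count 4, value 71
- figs+peaches: weight 23, crate count 14, value 47
Best: $75.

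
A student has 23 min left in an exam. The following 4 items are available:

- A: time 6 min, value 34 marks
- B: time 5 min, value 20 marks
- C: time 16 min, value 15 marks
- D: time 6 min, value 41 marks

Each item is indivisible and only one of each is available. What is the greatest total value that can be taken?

95 marks

Check high-value combinations within 23 min:
- A+B+D: time 6+5+6=17, value 34+20+41=95
- A+D: time 6+6=12, value 34+41=75
- B+D: time 5+6=11, value 20+41=61
- C+D: time 16+6=22, value 15+41=56
- A+B: time 6+5=11, value 34+20=54
Best: 95 marks.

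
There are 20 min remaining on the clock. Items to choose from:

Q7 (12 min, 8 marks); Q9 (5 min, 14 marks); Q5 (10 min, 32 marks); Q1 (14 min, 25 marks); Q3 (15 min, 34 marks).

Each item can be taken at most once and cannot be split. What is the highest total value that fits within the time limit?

48 marks

This is a 0/1 knapsack; check combinations near the capacity.
- Q9+Q3: time 5+15=20, value 14+34=48
- Q9+Q5: time 5+10=15, value 14+32=46
- Q9+Q1: time 5+14=19, value 14+25=39
- Q3: time 15, value 34
Best: 48 marks.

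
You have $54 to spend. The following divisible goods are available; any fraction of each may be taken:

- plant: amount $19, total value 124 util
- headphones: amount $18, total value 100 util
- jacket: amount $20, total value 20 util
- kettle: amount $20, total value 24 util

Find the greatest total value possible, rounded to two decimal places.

244.40

Take in order of value per unit:
- plant (124/19 per unit): all 19 → value 124, running total 124.00
- headphones (100/18 per unit): all 18 → value 100, running total 224.00
- kettle (24/20 per unit): 17 of 20 → value 17×24/20 = 20.4000, running total 244.40
Total 244.40.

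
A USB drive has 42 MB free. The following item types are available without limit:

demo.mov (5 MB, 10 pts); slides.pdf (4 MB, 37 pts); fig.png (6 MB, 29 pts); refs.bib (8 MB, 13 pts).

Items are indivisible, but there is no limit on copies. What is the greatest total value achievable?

Best value-per-unit is slides.pdf at 37/4, and filling with it alone uses size 10×4=40. No mix of the others beats 10×37 = 370.

370 pts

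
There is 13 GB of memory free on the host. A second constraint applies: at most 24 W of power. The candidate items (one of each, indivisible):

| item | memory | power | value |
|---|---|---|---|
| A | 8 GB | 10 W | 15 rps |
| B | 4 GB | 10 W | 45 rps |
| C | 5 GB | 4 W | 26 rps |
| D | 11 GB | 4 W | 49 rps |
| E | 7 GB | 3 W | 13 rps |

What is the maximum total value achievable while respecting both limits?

Feasible sets respecting both limits:
- B+C: memory 9, power 14, value 71
- A+B: memory 12, power 20, value 60
- B+E: memory 11, power 13, value 58
Best: 71 rps.

71 rps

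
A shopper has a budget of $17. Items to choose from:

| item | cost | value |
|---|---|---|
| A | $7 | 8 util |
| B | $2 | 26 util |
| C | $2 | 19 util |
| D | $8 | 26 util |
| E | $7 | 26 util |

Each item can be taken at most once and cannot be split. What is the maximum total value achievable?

78 util

Check high-value combinations within $17:
- B+D+E: cost 2+8+7=17, value 26+26+26=78
- B+C+E: cost 2+2+7=11, value 26+19+26=71
- B+C+D: cost 2+2+8=12, value 26+19+26=71
- C+D+E: cost 2+8+7=17, value 19+26+26=71
Best: 78 util.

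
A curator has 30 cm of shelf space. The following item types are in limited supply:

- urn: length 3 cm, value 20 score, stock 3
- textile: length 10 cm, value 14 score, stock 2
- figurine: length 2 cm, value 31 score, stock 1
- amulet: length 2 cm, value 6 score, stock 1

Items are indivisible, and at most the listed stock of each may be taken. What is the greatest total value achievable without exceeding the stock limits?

Best selections within length 30 and stock limits:
- 3×urn + 1×textile + 1×figurine + 1×amulet: length 23, value 111
- 3×urn + 1×textile + 1×figurine: length 21, value 105
- 2×urn + 2×textile + 1×figurine + 1×amulet: length 30, value 105
- 2×urn + 2×textile + 1×figurine: length 28, value 99
Best: 111 score.

111 score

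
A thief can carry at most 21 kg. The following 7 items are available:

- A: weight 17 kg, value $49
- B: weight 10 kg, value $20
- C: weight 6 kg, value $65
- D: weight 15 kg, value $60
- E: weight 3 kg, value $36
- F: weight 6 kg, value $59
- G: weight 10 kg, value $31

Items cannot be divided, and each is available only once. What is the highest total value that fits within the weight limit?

Check high-value combinations within 21 kg:
- C+E+F: weight 6+3+6=15, value 65+36+59=160
- C+E+G: weight 6+3+10=19, value 65+36+31=132
- E+F+G: weight 3+6+10=19, value 36+59+31=126
- C+D: weight 6+15=21, value 65+60=125
- C+F: weight 6+6=12, value 65+59=124
Best: $160.

$160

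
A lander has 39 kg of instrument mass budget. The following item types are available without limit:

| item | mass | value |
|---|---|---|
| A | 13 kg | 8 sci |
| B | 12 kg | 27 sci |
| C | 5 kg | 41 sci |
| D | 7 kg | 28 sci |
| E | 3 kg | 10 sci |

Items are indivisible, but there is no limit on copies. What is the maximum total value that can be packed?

Best value-per-unit is C at 41/5; filling with it alone gives 7×41 = 287.
Optimal mix: 7×C + 1×E → mass 38, value 297.

297 sci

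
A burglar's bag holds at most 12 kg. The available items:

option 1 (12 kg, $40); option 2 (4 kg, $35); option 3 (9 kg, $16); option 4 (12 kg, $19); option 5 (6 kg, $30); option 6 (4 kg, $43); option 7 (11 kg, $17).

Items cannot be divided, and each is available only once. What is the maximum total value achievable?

This is a 0/1 knapsack; check combinations near the capacity.
- option 2+option 6: weight 4+4=8, value 35+43=78
- option 5+option 6: weight 6+4=10, value 30+43=73
- option 2+option 5: weight 4+6=10, value 35+30=65
- option 6: weight 4, value 43
Best: $78.

$78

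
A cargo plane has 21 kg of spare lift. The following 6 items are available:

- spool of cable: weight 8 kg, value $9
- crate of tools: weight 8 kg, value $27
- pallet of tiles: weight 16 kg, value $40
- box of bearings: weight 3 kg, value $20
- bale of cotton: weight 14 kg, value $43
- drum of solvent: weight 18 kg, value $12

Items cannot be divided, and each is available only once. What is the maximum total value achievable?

Check high-value combinations within 21 kg:
- box of bearings+bale of cotton: weight 3+14=17, value 20+43=63
- pallet of tiles+box of bearings: weight 16+3=19, value 40+20=60
- spool of cable+crate of tools+box of bearings: weight 8+8+3=19, value 9+27+20=56
- crate of tools+box of bearings: weight 8+3=11, value 27+20=47
Best: $63.

$63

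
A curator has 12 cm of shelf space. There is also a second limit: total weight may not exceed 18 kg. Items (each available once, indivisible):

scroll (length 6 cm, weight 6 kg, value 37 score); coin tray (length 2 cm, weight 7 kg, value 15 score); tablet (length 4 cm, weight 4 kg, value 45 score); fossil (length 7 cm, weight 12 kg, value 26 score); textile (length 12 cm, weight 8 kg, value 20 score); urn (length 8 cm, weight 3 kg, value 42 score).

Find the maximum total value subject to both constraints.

Feasible sets respecting both limits:
- scroll+coin tray+tablet: length 12, weight 17, value 97
- tablet+urn: length 12, weight 7, value 87
- scroll+tablet: length 10, weight 10, value 82
- tablet+fossil: length 11, weight 16, value 71
Best: 97 score.

97 score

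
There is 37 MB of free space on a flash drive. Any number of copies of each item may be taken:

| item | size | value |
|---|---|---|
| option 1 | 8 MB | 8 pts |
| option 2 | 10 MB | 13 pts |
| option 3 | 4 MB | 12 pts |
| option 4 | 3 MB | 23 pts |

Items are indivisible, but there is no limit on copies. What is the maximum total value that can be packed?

Best value-per-unit is option 4 at 23/3, and filling with it alone uses size 12×3=36. No mix of the others beats 12×23 = 276.

276 pts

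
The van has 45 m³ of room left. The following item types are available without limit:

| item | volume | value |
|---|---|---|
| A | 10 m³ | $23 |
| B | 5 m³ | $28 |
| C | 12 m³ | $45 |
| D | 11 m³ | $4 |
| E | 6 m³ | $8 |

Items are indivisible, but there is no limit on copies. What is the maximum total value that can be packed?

Best value-per-unit is B at 28/5, and filling with it alone uses volume 9×5=45. No mix of the others beats 9×28 = 252.

$252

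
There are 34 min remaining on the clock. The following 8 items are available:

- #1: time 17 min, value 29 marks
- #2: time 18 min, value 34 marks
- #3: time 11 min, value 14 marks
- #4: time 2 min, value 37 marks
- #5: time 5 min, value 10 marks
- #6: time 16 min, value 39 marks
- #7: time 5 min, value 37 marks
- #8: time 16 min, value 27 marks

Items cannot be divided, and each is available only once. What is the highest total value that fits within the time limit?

This is a 0/1 knapsack; check combinations near the capacity.
- #3+#4+#6+#7: time 11+2+16+5=34, value 14+37+39+37=127
- #4+#5+#6+#7: time 2+5+16+5=28, value 37+10+39+37=123
- #2+#4+#5+#7: time 18+2+5+5=30, value 34+37+10+37=118
Best: 127 marks.

127 marks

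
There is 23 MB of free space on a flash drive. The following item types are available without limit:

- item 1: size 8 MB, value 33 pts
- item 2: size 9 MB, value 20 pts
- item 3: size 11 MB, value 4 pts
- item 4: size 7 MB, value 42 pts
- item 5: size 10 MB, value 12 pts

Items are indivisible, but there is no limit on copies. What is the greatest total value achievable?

126 pts

Best value-per-unit is item 4 at 42/7, and filling with it alone uses size 3×7=21. No mix of the others beats 3×42 = 126.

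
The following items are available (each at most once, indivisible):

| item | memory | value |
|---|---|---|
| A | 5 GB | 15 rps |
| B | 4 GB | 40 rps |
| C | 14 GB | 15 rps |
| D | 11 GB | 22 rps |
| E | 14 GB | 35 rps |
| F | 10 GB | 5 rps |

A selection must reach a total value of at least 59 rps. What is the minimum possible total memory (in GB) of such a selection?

15

Subsets with value ≥ 59, sorted by total memory:
- B+D: memory 15, value 62
- B+E: memory 18, value 75
- A+B+F: memory 19, value 60
- A+B+D: memory 20, value 77
Minimum memory: 15 GB.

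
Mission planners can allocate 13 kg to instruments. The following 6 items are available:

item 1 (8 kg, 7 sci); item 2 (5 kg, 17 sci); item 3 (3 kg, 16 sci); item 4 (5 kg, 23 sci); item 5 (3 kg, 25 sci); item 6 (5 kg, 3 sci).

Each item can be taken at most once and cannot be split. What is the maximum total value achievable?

65 sci

Check high-value combinations within 13 kg:
- item 2+item 4+item 5: mass 5+5+3=13, value 17+23+25=65
- item 3+item 4+item 5: mass 3+5+3=11, value 16+23+25=64
- item 2+item 3+item 5: mass 5+3+3=11, value 17+16+25=58
- item 2+item 3+item 4: mass 5+3+5=13, value 17+16+23=56
- item 4+item 5+item 6: mass 5+3+5=13, value 23+25+3=51
Best: 65 sci.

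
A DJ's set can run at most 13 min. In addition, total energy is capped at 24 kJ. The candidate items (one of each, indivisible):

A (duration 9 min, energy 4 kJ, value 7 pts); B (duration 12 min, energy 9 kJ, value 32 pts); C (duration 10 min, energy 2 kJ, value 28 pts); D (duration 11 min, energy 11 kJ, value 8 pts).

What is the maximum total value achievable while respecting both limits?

Feasible sets respecting both limits:
- B: duration 12, energy 9, value 32
- C: duration 10, energy 2, value 28
- D: duration 11, energy 11, value 8
Best: 32 pts.

32 pts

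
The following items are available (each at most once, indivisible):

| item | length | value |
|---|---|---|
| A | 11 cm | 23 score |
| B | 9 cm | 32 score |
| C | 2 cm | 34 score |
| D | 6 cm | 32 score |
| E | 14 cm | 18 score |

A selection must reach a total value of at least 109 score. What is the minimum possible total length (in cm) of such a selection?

28

Subsets with value ≥ 109, sorted by total length:
- A+B+C+D: length 28, value 121
- B+C+D+E: length 31, value 116
- A+B+C+D+E: length 42, value 139
Minimum length: 28 cm.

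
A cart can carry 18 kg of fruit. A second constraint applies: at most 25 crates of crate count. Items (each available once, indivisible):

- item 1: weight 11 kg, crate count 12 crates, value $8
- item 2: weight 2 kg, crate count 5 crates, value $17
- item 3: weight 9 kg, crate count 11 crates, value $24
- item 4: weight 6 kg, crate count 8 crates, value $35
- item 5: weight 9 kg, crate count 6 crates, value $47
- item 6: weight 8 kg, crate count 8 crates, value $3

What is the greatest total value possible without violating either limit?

$99

Feasible sets respecting both limits:
- item 2+item 4+item 5: weight 17, crate count 19, value 99
- item 4+item 5: weight 15, crate count 14, value 82
- item 2+item 3+item 4: weight 17, crate count 24, value 76
- item 3+item 5: weight 18, crate count 17, value 71
Best: $99.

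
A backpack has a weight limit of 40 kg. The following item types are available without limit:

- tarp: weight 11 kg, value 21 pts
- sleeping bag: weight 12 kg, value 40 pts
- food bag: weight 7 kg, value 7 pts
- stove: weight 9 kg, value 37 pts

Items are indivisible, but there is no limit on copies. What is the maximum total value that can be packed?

151 pts

Best value-per-unit is stove at 37/9; filling with it alone gives 4×37 = 148.
Optimal mix: 1×sleeping bag + 3×stove → weight 39, value 151.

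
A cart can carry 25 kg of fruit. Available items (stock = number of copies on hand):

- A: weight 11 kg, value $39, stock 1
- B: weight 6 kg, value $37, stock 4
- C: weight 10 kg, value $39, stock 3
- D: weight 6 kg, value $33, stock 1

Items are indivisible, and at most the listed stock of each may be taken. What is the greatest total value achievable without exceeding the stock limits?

$148

Top feasible selections:
- 4×B: weight 24, value 148
- 3×B + 1×D: weight 24, value 144
Best: $148.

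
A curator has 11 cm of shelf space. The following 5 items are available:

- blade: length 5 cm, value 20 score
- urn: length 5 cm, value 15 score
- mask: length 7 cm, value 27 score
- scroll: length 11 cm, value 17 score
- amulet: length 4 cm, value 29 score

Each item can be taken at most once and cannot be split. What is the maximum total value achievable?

56 score

This is a 0/1 knapsack; check combinations near the capacity.
- mask+amulet: length 7+4=11, value 27+29=56
- blade+amulet: length 5+4=9, value 20+29=49
- urn+amulet: length 5+4=9, value 15+29=44
- blade+urn: length 5+5=10, value 20+15=35
Best: 56 score.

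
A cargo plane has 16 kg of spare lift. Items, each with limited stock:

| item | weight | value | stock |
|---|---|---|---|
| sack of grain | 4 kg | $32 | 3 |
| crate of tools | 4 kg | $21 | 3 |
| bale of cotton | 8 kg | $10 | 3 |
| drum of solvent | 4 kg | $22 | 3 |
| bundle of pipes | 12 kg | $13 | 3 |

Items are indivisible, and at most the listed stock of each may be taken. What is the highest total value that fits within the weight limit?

Best selections within weight 16 and stock limits:
- 3×sack of grain + 1×drum of solvent: weight 16, value 118
- 3×sack of grain + 1×crate of tools: weight 16, value 117
- 2×sack of grain + 2×drum of solvent: weight 16, value 108
- 2×sack of grain + 1×crate of tools + 1×drum of solvent: weight 16, value 107
Best: $118.

$118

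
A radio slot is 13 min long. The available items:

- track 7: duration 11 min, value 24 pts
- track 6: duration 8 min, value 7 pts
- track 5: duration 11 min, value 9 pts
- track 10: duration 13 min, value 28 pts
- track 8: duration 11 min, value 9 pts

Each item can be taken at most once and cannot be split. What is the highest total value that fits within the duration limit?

28 pts

Check high-value combinations within 13 min:
- track 10: duration 13, value 28
- track 7: duration 11, value 24
- track 5: duration 11, value 9
- track 8: duration 11, value 9
- track 6: duration 8, value 7
Best: 28 pts.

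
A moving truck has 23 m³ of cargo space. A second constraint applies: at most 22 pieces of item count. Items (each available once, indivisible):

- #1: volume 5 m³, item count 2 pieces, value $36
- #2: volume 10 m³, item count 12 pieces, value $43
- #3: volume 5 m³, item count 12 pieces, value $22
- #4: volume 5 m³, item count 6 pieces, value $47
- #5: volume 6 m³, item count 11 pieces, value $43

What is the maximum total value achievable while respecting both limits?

Feasible sets respecting both limits:
- #1+#2+#4: volume 20, item count 20, value 126
- #1+#4+#5: volume 16, item count 19, value 126
- #1+#3+#4: volume 15, item count 20, value 105
Best: $126.

$126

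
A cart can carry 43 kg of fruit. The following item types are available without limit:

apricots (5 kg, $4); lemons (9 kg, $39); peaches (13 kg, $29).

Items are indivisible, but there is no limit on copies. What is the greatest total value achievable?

Best value-per-unit is lemons at 39/9; filling with it alone gives 4×39 = 156.
Optimal mix: 1×apricots + 4×lemons → weight 41, value 160.

$160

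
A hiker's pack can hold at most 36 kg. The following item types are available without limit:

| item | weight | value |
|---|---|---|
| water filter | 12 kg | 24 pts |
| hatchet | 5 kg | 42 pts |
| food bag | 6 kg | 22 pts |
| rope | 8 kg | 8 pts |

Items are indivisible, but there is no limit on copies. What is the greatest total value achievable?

294 pts

Best value-per-unit is hatchet at 42/5, and filling with it alone uses weight 7×5=35. No mix of the others beats 7×42 = 294.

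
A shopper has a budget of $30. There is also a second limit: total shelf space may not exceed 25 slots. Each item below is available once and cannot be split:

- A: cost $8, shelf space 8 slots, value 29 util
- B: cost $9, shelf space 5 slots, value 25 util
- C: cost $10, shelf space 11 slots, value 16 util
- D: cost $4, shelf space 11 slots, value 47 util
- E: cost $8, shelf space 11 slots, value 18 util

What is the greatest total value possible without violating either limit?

Feasible sets respecting both limits:
- A+B+D: cost 21, shelf space 24, value 101
- A+D: cost 12, shelf space 19, value 76
- B+D: cost 13, shelf space 16, value 72
Best: 101 util.

101 util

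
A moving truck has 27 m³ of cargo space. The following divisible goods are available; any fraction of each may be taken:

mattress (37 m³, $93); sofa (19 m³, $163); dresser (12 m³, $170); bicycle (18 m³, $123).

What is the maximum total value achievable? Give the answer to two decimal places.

Take in order of value per unit:
- dresser (170/12 per unit): all 12 → value 170, running total 170.00
- sofa (163/19 per unit): 15 of 19 → value 15×163/19 = 128.6842, running total 298.68
Total 298.68.

298.68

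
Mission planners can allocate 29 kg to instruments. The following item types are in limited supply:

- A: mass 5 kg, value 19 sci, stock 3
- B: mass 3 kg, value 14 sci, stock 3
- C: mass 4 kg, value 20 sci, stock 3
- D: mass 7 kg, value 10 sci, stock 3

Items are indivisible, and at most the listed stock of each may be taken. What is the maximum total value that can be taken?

126 sci

Top feasible selections:
- 2×A + 2×B + 3×C: mass 28, value 126
- 3×A + 2×B + 2×C: mass 29, value 125
- 1×A + 3×B + 3×C: mass 26, value 121
- 2×A + 3×B + 2×C: mass 27, value 120
Best: 126 sci.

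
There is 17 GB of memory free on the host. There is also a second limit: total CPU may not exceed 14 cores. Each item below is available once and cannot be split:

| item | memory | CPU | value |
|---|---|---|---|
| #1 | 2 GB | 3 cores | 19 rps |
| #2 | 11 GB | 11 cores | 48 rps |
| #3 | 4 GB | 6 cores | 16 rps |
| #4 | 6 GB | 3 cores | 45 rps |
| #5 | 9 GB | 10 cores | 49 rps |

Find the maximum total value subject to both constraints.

94 rps

Feasible sets respecting both limits:
- #4+#5: memory 15, CPU 13, value 94
- #2+#4: memory 17, CPU 14, value 93
- #1+#3+#4: memory 12, CPU 12, value 80
Best: 94 rps.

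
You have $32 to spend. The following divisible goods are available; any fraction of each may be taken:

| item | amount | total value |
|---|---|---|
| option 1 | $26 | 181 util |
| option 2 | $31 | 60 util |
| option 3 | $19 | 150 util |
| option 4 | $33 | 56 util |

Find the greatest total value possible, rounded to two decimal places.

240.50

Take in order of value per unit:
- option 3 (150/19 per unit): all 19 → value 150, running total 150.00
- option 1 (181/26 per unit): 13 of 26 → value 13×181/26 = 90.5000, running total 240.50
Total 240.50.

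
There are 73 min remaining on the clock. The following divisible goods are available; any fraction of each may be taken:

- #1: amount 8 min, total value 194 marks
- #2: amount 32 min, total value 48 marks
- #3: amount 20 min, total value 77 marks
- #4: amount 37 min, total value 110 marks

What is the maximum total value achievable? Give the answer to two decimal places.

393.00

Take in order of value per unit:
- #1 (194/8 per unit): all 8 → value 194, running total 194.00
- #3 (77/20 per unit): all 20 → value 77, running total 271.00
- #4 (110/37 per unit): all 37 → value 110, running total 381.00
- #2 (48/32 per unit): 8 of 32 → value 8×48/32 = 12.0000, running total 393.00
Total 393.00.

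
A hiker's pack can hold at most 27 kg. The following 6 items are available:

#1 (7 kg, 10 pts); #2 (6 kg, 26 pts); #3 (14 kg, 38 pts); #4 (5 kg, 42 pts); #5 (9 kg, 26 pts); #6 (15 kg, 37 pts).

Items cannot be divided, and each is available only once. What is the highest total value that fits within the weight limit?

Check high-value combinations within 27 kg:
- #2+#3+#4: weight 6+14+5=25, value 26+38+42=106
- #2+#4+#6: weight 6+5+15=26, value 26+42+37=105
- #1+#2+#4+#5: weight 7+6+5+9=27, value 10+26+42+26=104
- #2+#4+#5: weight 6+5+9=20, value 26+42+26=94
- #1+#3+#4: weight 7+14+5=26, value 10+38+42=90
Best: 106 pts.

106 pts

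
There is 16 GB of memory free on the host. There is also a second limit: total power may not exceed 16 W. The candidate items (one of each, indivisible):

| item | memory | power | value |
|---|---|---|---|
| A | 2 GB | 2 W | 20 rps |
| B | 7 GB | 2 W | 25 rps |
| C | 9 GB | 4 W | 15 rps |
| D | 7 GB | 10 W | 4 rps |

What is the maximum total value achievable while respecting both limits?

49 rps

Feasible sets respecting both limits:
- A+B+D: memory 16, power 14, value 49
- A+B: memory 9, power 4, value 45
- B+C: memory 16, power 6, value 40
Best: 49 rps.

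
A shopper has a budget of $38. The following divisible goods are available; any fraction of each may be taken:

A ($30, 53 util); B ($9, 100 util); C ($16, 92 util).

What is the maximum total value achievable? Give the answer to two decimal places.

Take in order of value per unit:
- B (100/9 per unit): all 9 → value 100, running total 100.00
- C (92/16 per unit): all 16 → value 92, running total 192.00
- A (53/30 per unit): 13 of 30 → value 13×53/30 = 22.9667, running total 214.97
Total 214.97.

214.97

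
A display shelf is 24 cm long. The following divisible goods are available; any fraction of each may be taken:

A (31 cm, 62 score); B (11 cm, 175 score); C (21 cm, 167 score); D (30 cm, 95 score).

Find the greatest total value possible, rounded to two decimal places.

Take in order of value per unit:
- B (175/11 per unit): all 11 → value 175, running total 175.00
- C (167/21 per unit): 13 of 21 → value 13×167/21 = 103.3810, running total 278.38
Total 278.38.

278.38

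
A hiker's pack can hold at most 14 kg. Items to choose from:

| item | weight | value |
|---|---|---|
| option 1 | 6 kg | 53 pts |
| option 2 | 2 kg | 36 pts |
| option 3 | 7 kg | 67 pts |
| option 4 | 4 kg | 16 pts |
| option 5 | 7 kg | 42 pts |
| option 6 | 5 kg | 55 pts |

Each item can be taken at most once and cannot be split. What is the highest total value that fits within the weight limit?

158 pts

This is a 0/1 knapsack; check combinations near the capacity.
- option 2+option 3+option 6: weight 2+7+5=14, value 36+67+55=158
- option 1+option 2+option 6: weight 6+2+5=13, value 53+36+55=144
- option 2+option 5+option 6: weight 2+7+5=14, value 36+42+55=133
Best: 158 pts.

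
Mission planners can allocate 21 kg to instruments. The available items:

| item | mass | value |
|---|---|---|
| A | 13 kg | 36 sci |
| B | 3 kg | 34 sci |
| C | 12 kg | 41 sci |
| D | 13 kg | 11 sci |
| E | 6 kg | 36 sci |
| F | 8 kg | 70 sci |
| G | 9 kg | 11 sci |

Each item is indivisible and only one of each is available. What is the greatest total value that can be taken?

This is a 0/1 knapsack; check combinations near the capacity.
- B+E+F: mass 3+6+8=17, value 34+36+70=140
- B+F+G: mass 3+8+9=20, value 34+70+11=115
- C+F: mass 12+8=20, value 41+70=111
- B+C+E: mass 3+12+6=21, value 34+41+36=111
- E+F: mass 6+8=14, value 36+70=106
Best: 140 sci.

140 sci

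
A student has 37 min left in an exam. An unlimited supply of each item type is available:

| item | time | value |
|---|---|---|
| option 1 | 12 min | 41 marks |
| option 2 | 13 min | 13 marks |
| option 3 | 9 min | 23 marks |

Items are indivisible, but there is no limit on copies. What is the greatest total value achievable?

Best value-per-unit is option 1 at 41/12, and filling with it alone uses time 3×12=36. No mix of the others beats 3×41 = 123.

123 marks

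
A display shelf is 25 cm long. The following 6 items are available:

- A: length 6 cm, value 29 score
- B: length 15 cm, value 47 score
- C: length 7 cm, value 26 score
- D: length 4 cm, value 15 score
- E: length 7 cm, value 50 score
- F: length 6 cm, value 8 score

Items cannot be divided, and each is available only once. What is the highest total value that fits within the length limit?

Check high-value combinations within 25 cm:
- A+C+D+E: length 6+7+4+7=24, value 29+26+15+50=120
- A+C+E: length 6+7+7=20, value 29+26+50=105
- A+D+E+F: length 6+4+7+6=23, value 29+15+50+8=102
Best: 120 score.

120 score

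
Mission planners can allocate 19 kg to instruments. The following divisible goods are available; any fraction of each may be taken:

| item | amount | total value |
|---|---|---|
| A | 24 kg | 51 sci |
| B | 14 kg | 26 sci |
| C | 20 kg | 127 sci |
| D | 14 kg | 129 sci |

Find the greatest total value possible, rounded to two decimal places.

Take in order of value per unit:
- D (129/14 per unit): all 14 → value 129, running total 129.00
- C (127/20 per unit): 5 of 20 → value 5×127/20 = 31.7500, running total 160.75
Total 160.75.

160.75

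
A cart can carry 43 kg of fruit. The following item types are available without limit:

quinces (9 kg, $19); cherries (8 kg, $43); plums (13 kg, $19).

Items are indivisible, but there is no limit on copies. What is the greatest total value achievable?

$215

Best value-per-unit is cherries at 43/8, and filling with it alone uses weight 5×8=40. No mix of the others beats 5×43 = 215.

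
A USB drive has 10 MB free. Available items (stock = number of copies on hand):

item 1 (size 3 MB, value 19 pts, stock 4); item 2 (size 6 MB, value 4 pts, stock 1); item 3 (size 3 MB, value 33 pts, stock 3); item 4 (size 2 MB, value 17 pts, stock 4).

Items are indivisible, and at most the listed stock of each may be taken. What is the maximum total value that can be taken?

Top feasible selections:
- 2×item 3 + 2×item 4: size 10, value 100
- 3×item 3: size 9, value 99
- 1×item 1 + 1×item 3 + 2×item 4: size 10, value 86
- 1×item 1 + 2×item 3: size 9, value 85
Best: 100 pts.

100 pts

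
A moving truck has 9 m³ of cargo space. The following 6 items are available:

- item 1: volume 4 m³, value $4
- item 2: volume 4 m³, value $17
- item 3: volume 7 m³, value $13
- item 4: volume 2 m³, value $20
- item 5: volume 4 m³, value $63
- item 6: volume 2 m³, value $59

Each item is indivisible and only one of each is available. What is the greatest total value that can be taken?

$142

Check high-value combinations within 9 m³:
- item 4+item 5+item 6: volume 2+4+2=8, value 20+63+59=142
- item 5+item 6: volume 4+2=6, value 63+59=122
- item 2+item 4+item 6: volume 4+2+2=8, value 17+20+59=96
- item 4+item 5: volume 2+4=6, value 20+63=83
- item 1+item 4+item 6: volume 4+2+2=8, value 4+20+59=83
Best: $142.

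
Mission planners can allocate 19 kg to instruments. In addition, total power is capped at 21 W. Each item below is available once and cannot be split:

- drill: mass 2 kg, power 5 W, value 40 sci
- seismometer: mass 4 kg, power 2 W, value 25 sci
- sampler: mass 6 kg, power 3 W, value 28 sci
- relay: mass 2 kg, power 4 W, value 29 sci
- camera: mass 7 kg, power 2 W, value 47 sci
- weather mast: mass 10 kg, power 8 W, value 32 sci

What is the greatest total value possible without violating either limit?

144 sci

Feasible sets respecting both limits:
- drill+sampler+relay+camera: mass 17, power 14, value 144
- drill+seismometer+relay+camera: mass 15, power 13, value 141
- drill+seismometer+sampler+camera: mass 19, power 12, value 140
Best: 144 sci.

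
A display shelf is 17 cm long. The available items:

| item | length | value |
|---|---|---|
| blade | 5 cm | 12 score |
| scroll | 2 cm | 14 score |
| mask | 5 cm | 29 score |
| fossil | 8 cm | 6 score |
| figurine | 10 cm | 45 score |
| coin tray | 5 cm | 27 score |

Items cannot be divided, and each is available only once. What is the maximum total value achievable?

88 score

Check high-value combinations within 17 cm:
- scroll+mask+figurine: length 2+5+10=17, value 14+29+45=88
- scroll+figurine+coin tray: length 2+10+5=17, value 14+45+27=86
- blade+scroll+mask+coin tray: length 5+2+5+5=17, value 12+14+29+27=82
- mask+figurine: length 5+10=15, value 29+45=74
- figurine+coin tray: length 10+5=15, value 45+27=72
Best: 88 score.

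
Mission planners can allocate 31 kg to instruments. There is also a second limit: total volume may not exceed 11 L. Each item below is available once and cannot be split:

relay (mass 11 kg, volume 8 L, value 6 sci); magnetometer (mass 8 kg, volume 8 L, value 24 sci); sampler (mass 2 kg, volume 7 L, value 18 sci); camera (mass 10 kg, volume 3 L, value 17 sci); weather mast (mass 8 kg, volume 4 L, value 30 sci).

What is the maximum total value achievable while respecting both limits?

48 sci

Feasible sets respecting both limits:
- sampler+weather mast: mass 10, volume 11, value 48
- camera+weather mast: mass 18, volume 7, value 47
- magnetometer+camera: mass 18, volume 11, value 41
Best: 48 sci.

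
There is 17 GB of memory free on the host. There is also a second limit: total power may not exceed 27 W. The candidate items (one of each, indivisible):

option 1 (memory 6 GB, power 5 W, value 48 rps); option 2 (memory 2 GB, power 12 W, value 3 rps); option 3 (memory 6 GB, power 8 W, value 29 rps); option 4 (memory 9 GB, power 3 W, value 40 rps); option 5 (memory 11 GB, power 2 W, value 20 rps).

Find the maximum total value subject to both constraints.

91 rps

Feasible sets respecting both limits:
- option 1+option 2+option 4: memory 17, power 20, value 91
- option 1+option 4: memory 15, power 8, value 88
- option 1+option 2+option 3: memory 14, power 25, value 80
- option 1+option 3: memory 12, power 13, value 77
Best: 91 rps.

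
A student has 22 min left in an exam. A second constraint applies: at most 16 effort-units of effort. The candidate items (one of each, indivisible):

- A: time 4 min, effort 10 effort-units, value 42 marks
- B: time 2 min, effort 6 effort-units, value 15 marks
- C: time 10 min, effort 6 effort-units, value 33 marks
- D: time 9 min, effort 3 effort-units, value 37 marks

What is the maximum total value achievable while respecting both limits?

85 marks

Feasible sets respecting both limits:
- B+C+D: time 21, effort 15, value 85
- A+D: time 13, effort 13, value 79
- A+C: time 14, effort 16, value 75
Best: 85 marks.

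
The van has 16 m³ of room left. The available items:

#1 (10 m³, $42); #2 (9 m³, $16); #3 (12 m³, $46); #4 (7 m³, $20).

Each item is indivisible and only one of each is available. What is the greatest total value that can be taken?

Check high-value combinations within 16 m³:
- #3: volume 12, value 46
- #1: volume 10, value 42
- #2+#4: volume 9+7=16, value 16+20=36
- #4: volume 7, value 20
Best: $46.

$46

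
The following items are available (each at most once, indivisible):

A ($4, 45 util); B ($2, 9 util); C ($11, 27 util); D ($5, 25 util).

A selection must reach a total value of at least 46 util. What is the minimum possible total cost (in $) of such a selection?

6

Subsets with value ≥ 46, sorted by total cost:
- A+B: cost 6, value 54
- A+D: cost 9, value 70
- A+B+D: cost 11, value 79
- A+C: cost 15, value 72
Minimum cost: 6 $.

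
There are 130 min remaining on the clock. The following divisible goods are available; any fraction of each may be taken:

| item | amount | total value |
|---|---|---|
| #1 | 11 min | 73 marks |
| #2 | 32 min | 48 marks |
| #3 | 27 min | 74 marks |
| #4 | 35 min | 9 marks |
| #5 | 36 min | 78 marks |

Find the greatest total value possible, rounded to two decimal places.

Take in order of value per unit:
- #1 (73/11 per unit): all 11 → value 73, running total 73.00
- #3 (74/27 per unit): all 27 → value 74, running total 147.00
- #5 (78/36 per unit): all 36 → value 78, running total 225.00
- #2 (48/32 per unit): all 32 → value 48, running total 273.00
- #4 (9/35 per unit): 24 of 35 → value 24×9/35 = 6.1714, running total 279.17
Total 279.17.

279.17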